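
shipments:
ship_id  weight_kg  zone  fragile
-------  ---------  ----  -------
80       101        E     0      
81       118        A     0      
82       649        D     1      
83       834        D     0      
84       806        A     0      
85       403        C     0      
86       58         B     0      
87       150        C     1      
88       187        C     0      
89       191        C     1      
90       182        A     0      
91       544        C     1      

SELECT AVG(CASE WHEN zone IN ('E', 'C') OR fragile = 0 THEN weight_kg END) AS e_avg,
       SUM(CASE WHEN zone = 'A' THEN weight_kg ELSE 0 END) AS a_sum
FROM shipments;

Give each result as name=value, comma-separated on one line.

e_avg=324.9090909091, a_sum=1106

[e_avg: zone IN ('E', 'C') OR fragile = 0]
ship_id=80: ✓ → 101
ship_id=81: ✓ → 118
ship_id=82: ✗
ship_id=83: ✓ → 834
ship_id=84: ✓ → 806
ship_id=85: ✓ → 403
ship_id=86: ✓ → 58
ship_id=87: ✓ → 150
ship_id=88: ✓ → 187
ship_id=89: ✓ → 191
ship_id=90: ✓ → 182
ship_id=91: ✓ → 544
e_avg = (101 + 118 + 834 + 806 + 403 + 58 + 150 + 187 + 191 + 182 + 544) / 11 = 324.9090909091
—
[a_sum: zone = 'A']
ship_id=80: ✗
ship_id=81: ✓ → 118
ship_id=82: ✗
ship_id=83: ✗
ship_id=84: ✓ → 806
ship_id=85: ✗
ship_id=86: ✗
ship_id=87: ✗
ship_id=88: ✗
ship_id=89: ✗
ship_id=90: ✓ → 182
ship_id=91: ✗
a_sum = 118 + 806 + 182 = 1106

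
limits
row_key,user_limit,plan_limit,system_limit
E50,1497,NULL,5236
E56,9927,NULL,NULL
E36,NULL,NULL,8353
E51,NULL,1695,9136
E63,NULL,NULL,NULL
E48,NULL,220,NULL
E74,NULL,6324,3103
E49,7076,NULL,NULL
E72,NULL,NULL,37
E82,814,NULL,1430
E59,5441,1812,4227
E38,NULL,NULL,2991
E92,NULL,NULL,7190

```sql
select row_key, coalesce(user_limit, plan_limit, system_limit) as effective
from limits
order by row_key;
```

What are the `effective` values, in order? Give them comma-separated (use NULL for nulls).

8353, 2991, 220, 7076, 1497, 1695, 9927, 5441, NULL, 37, 6324, 814, 7190

row_key=E36: user_limit=NULL, plan_limit=NULL, system_limit=8353 → 8353
row_key=E38: user_limit=NULL, plan_limit=NULL, system_limit=2991 → 2991
row_key=E48: user_limit=NULL, plan_limit=220 → 220
row_key=E49: user_limit=7076 → 7076
row_key=E50: user_limit=1497 → 1497
row_key=E51: user_limit=NULL, plan_limit=1695 → 1695
row_key=E56: user_limit=9927 → 9927
row_key=E59: user_limit=5441 → 5441
row_key=E63: user_limit=NULL, plan_limit=NULL, system_limit=NULL (all NULL) → NULL
row_key=E72: user_limit=NULL, plan_limit=NULL, system_limit=37 → 37
row_key=E74: user_limit=NULL, plan_limit=6324 → 6324
row_key=E82: user_limit=814 → 814
row_key=E92: user_limit=NULL, plan_limit=NULL, system_limit=7190 → 7190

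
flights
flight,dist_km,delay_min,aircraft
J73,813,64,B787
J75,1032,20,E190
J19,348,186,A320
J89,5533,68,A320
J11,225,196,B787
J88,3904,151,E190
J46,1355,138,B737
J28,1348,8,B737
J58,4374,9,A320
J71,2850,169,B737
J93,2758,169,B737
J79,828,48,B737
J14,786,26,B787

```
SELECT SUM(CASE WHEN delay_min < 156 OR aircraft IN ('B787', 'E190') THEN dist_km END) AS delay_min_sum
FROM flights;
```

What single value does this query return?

flight=J73: ✓ → 813
flight=J75: ✓ → 1032
flight=J19: ✗
flight=J89: ✓ → 5533
flight=J11: ✓ → 225
flight=J88: ✓ → 3904
flight=J46: ✓ → 1355
flight=J28: ✓ → 1348
flight=J58: ✓ → 4374
flight=J71: ✗
flight=J93: ✗
flight=J79: ✓ → 828
flight=J14: ✓ → 786
delay_min_sum = 813 + 1032 + 5533 + 225 + 3904 + 1355 + 1348 + 4374 + 828 + 786 = 20198

20198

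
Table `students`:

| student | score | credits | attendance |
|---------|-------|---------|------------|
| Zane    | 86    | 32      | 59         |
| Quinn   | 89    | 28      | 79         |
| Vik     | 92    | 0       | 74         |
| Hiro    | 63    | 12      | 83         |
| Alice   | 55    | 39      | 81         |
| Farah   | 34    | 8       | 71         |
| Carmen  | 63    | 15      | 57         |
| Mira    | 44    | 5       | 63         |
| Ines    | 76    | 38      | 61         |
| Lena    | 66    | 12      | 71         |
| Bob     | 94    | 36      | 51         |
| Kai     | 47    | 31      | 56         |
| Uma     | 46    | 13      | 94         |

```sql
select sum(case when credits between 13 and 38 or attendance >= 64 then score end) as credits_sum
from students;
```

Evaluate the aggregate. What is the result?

student=Zane: ✓ → 86
student=Quinn: ✓ → 89
student=Vik: ✓ → 92
student=Hiro: ✓ → 63
student=Alice: ✓ → 55
student=Farah: ✓ → 34
student=Carmen: ✓ → 63
student=Mira: ✗
student=Ines: ✓ → 76
student=Lena: ✓ → 66
student=Bob: ✓ → 94
student=Kai: ✓ → 47
student=Uma: ✓ → 46
credits_sum = 86 + 89 + 92 + 63 + 55 + 34 + 63 + 76 + 66 + 94 + 47 + 46 = 811

811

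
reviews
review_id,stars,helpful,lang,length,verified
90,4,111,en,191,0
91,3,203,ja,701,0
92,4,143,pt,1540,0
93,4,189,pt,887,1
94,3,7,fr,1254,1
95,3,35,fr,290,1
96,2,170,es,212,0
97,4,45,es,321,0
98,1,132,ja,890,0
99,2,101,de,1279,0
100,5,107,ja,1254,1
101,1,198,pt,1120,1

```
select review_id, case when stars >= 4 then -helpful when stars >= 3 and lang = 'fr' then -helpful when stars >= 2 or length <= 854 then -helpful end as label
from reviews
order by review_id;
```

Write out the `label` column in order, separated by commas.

-111, -203, -143, -189, -7, -35, -170, -45, NULL, -101, -107, NULL

review_id=90: stars >= 4 → -111
review_id=91: stars >= 2 or length <= 854 → -203
review_id=92: stars >= 4 → -143
review_id=93: stars >= 4 → -189
review_id=94: stars >= 3 and lang = 'fr' → -7
review_id=95: stars >= 3 and lang = 'fr' → -35
review_id=96: stars >= 2 or length <= 854 → -170
review_id=97: stars >= 4 → -45
review_id=98: (no match → NULL) → NULL
review_id=99: stars >= 2 or length <= 854 → -101
review_id=100: stars >= 4 → -107
review_id=101: (no match → NULL) → NULL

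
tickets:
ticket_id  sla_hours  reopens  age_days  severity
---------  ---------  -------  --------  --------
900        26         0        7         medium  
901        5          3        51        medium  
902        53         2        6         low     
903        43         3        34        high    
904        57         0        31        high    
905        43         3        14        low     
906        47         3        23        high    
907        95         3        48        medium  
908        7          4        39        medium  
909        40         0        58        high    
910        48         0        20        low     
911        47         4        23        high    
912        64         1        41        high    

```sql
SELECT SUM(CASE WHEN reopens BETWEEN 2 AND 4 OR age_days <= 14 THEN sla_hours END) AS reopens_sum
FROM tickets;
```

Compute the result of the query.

366

ticket_id=900: ✓ → 26
ticket_id=901: ✓ → 5
ticket_id=902: ✓ → 53
ticket_id=903: ✓ → 43
ticket_id=904: ✗
ticket_id=905: ✓ → 43
ticket_id=906: ✓ → 47
ticket_id=907: ✓ → 95
ticket_id=908: ✓ → 7
ticket_id=909: ✗
ticket_id=910: ✗
ticket_id=911: ✓ → 47
ticket_id=912: ✗
reopens_sum = 26 + 5 + 53 + 43 + 43 + 47 + 95 + 7 + 47 = 366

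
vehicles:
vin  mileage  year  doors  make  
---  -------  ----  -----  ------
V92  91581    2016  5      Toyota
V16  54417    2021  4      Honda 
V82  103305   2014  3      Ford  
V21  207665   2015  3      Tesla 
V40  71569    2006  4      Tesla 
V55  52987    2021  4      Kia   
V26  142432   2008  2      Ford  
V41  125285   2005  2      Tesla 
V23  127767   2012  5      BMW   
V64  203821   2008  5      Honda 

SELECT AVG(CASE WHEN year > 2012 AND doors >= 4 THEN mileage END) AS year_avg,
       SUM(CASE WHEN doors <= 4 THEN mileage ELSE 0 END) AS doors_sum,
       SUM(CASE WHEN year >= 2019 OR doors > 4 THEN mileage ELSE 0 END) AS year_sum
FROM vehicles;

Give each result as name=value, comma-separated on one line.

[year_avg: year > 2012 AND doors >= 4]
vin=V92: ✓ → 91581
vin=V16: ✓ → 54417
vin=V82: ✗
vin=V21: ✗
vin=V40: ✗
vin=V55: ✓ → 52987
vin=V26: ✗
vin=V41: ✗
vin=V23: ✗
vin=V64: ✗
year_avg = (91581 + 54417 + 52987) / 3 = 66328.3333333333
—
[doors_sum: doors <= 4]
vin=V92: ✗
vin=V16: ✓ → 54417
vin=V82: ✓ → 103305
vin=V21: ✓ → 207665
vin=V40: ✓ → 71569
vin=V55: ✓ → 52987
vin=V26: ✓ → 142432
vin=V41: ✓ → 125285
vin=V23: ✗
vin=V64: ✗
doors_sum = 54417 + 103305 + 207665 + 71569 + 52987 + 142432 + 125285 = 757660
—
[year_sum: year >= 2019 OR doors > 4]
vin=V92: ✓ → 91581
vin=V16: ✓ → 54417
vin=V82: ✗
vin=V21: ✗
vin=V40: ✗
vin=V55: ✓ → 52987
vin=V26: ✗
vin=V41: ✗
vin=V23: ✓ → 127767
vin=V64: ✓ → 203821
year_sum = 91581 + 54417 + 52987 + 127767 + 203821 = 530573

year_avg=66328.3333333333, doors_sum=757660, year_sum=530573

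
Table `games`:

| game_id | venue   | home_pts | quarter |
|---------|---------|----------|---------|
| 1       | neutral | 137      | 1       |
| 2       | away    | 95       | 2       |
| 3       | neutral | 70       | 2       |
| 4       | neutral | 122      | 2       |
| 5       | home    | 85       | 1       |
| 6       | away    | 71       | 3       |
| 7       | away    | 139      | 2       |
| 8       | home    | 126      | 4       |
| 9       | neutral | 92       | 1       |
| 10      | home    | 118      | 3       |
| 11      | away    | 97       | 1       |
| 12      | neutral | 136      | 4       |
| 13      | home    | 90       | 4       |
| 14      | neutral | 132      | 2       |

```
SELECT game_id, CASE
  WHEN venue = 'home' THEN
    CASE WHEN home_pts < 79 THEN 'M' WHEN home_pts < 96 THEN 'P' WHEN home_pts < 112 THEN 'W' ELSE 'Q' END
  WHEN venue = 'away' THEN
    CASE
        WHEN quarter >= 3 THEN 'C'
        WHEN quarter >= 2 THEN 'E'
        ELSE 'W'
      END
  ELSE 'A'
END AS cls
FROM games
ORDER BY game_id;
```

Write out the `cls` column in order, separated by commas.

game_id=1: venue='neutral' → outer ELSE → A
game_id=2: venue='away' → inner[quarter >= 2] → E
game_id=3: venue='neutral' → outer ELSE → A
game_id=4: venue='neutral' → outer ELSE → A
game_id=5: venue='home' → inner[home_pts < 96] → P
game_id=6: venue='away' → inner[quarter >= 3] → C
game_id=7: venue='away' → inner[quarter >= 2] → E
game_id=8: venue='home' → inner[ELSE] → Q
game_id=9: venue='neutral' → outer ELSE → A
game_id=10: venue='home' → inner[ELSE] → Q
game_id=11: venue='away' → inner[ELSE] → W
game_id=12: venue='neutral' → outer ELSE → A
game_id=13: venue='home' → inner[home_pts < 96] → P
game_id=14: venue='neutral' → outer ELSE → A

A, E, A, A, P, C, E, Q, A, Q, W, A, P, A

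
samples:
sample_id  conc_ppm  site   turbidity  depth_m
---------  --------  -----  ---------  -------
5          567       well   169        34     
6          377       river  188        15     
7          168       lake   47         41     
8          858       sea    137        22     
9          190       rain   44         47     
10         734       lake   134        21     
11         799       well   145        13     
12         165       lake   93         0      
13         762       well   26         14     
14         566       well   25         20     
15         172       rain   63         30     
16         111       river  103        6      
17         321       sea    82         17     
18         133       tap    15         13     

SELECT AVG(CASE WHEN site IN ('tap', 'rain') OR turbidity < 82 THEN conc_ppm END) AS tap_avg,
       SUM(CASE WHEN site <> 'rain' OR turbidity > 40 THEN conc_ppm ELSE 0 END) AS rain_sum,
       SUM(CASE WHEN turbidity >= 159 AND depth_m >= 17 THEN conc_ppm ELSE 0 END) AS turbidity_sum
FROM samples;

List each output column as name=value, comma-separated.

[tap_avg: site IN ('tap', 'rain') OR turbidity < 82]
sample_id=5: ✗
sample_id=6: ✗
sample_id=7: ✓ → 168
sample_id=8: ✗
sample_id=9: ✓ → 190
sample_id=10: ✗
sample_id=11: ✗
sample_id=12: ✗
sample_id=13: ✓ → 762
sample_id=14: ✓ → 566
sample_id=15: ✓ → 172
sample_id=16: ✗
sample_id=17: ✗
sample_id=18: ✓ → 133
tap_avg = (168 + 190 + 762 + 566 + 172 + 133) / 6 = 331.8333333333
—
[rain_sum: site <> 'rain' OR turbidity > 40]
sample_id=5: ✓ → 567
sample_id=6: ✓ → 377
sample_id=7: ✓ → 168
sample_id=8: ✓ → 858
sample_id=9: ✓ → 190
sample_id=10: ✓ → 734
sample_id=11: ✓ → 799
sample_id=12: ✓ → 165
sample_id=13: ✓ → 762
sample_id=14: ✓ → 566
sample_id=15: ✓ → 172
sample_id=16: ✓ → 111
sample_id=17: ✓ → 321
sample_id=18: ✓ → 133
rain_sum = 567 + 377 + 168 + 858 + 190 + 734 + 799 + 165 + 762 + 566 + 172 + 111 + 321 + 133 = 5923
—
[turbidity_sum: turbidity >= 159 AND depth_m >= 17]
sample_id=5: ✓ → 567
sample_id=6: ✗
sample_id=7: ✗
sample_id=8: ✗
sample_id=9: ✗
sample_id=10: ✗
sample_id=11: ✗
sample_id=12: ✗
sample_id=13: ✗
sample_id=14: ✗
sample_id=15: ✗
sample_id=16: ✗
sample_id=17: ✗
sample_id=18: ✗
turbidity_sum = 567

tap_avg=331.8333333333, rain_sum=5923, turbidity_sum=567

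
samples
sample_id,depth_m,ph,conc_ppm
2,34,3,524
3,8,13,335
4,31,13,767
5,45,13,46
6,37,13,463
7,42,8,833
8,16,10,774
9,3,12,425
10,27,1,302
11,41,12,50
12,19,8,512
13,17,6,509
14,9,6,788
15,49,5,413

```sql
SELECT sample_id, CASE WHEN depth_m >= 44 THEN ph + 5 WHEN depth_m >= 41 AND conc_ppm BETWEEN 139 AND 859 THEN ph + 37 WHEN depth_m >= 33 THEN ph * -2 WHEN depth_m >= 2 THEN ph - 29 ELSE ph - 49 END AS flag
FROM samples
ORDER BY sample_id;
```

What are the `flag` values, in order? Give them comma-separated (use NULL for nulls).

-6, -16, -16, 18, -26, 45, -19, -17, -28, -24, -21, -23, -23, 10

sample_id=2: depth_m >= 33 → -6
sample_id=3: depth_m >= 2 → -16
sample_id=4: depth_m >= 2 → -16
sample_id=5: depth_m >= 44 → 18
sample_id=6: depth_m >= 33 → -26
sample_id=7: depth_m >= 41 AND conc_ppm BETWEEN 139 AND 859 → 45
sample_id=8: depth_m >= 2 → -19
sample_id=9: depth_m >= 2 → -17
sample_id=10: depth_m >= 2 → -28
sample_id=11: depth_m >= 33 → -24
sample_id=12: depth_m >= 2 → -21
sample_id=13: depth_m >= 2 → -23
sample_id=14: depth_m >= 2 → -23
sample_id=15: depth_m >= 44 → 10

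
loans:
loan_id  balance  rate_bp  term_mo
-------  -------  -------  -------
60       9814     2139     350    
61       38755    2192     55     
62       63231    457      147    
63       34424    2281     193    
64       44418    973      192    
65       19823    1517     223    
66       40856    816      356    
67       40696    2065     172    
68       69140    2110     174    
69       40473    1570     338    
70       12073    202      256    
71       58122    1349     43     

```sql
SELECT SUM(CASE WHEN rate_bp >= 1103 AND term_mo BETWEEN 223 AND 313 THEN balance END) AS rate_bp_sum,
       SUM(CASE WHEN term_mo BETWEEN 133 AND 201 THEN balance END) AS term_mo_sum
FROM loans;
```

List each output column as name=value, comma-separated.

[rate_bp_sum: rate_bp >= 1103 AND term_mo BETWEEN 223 AND 313]
loan_id=60: ✗
loan_id=61: ✗
loan_id=62: ✗
loan_id=63: ✗
loan_id=64: ✗
loan_id=65: ✓ → 19823
loan_id=66: ✗
loan_id=67: ✗
loan_id=68: ✗
loan_id=69: ✗
loan_id=70: ✗
loan_id=71: ✗
rate_bp_sum = 19823
—
[term_mo_sum: term_mo BETWEEN 133 AND 201]
loan_id=60: ✗
loan_id=61: ✗
loan_id=62: ✓ → 63231
loan_id=63: ✓ → 34424
loan_id=64: ✓ → 44418
loan_id=65: ✗
loan_id=66: ✗
loan_id=67: ✓ → 40696
loan_id=68: ✓ → 69140
loan_id=69: ✗
loan_id=70: ✗
loan_id=71: ✗
term_mo_sum = 63231 + 34424 + 44418 + 40696 + 69140 = 251909

rate_bp_sum=19823, term_mo_sum=251909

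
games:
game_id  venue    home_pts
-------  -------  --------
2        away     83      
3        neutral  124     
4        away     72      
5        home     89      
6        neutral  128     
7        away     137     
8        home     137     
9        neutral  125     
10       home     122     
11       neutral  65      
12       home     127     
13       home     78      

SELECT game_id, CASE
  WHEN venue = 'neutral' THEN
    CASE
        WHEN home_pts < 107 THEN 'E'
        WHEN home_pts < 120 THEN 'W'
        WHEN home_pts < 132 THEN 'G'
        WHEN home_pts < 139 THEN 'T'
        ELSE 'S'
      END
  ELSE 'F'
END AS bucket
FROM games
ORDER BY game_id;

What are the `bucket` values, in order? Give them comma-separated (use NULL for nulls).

game_id=2: venue='away' → outer ELSE → F
game_id=3: venue='neutral' → inner[home_pts < 132] → G
game_id=4: venue='away' → outer ELSE → F
game_id=5: venue='home' → outer ELSE → F
game_id=6: venue='neutral' → inner[home_pts < 132] → G
game_id=7: venue='away' → outer ELSE → F
game_id=8: venue='home' → outer ELSE → F
game_id=9: venue='neutral' → inner[home_pts < 132] → G
game_id=10: venue='home' → outer ELSE → F
game_id=11: venue='neutral' → inner[home_pts < 107] → E
game_id=12: venue='home' → outer ELSE → F
game_id=13: venue='home' → outer ELSE → F

F, G, F, F, G, F, F, G, F, E, F, F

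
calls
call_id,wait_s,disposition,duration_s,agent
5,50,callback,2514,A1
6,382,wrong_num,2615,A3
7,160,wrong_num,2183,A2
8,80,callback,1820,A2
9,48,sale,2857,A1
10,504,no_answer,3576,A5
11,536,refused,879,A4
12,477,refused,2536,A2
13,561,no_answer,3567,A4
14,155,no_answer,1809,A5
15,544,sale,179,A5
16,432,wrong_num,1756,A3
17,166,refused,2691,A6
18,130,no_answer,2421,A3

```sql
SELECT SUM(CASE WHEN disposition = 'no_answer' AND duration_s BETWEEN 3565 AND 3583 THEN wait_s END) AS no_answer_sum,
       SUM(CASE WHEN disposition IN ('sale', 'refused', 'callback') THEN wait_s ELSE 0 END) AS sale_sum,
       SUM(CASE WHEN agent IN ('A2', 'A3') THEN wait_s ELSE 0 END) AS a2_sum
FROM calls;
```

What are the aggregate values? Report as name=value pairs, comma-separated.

no_answer_sum=1065, sale_sum=1901, a2_sum=1661

[no_answer_sum: disposition = 'no_answer' AND duration_s BETWEEN 3565 AND 3583]
call_id=5: ✗
call_id=6: ✗
call_id=7: ✗
call_id=8: ✗
call_id=9: ✗
call_id=10: ✓ → 504
call_id=11: ✗
call_id=12: ✗
call_id=13: ✓ → 561
call_id=14: ✗
call_id=15: ✗
call_id=16: ✗
call_id=17: ✗
call_id=18: ✗
no_answer_sum = 504 + 561 = 1065
—
[sale_sum: disposition IN ('sale', 'refused', 'callback')]
call_id=5: ✓ → 50
call_id=6: ✗
call_id=7: ✗
call_id=8: ✓ → 80
call_id=9: ✓ → 48
call_id=10: ✗
call_id=11: ✓ → 536
call_id=12: ✓ → 477
call_id=13: ✗
call_id=14: ✗
call_id=15: ✓ → 544
call_id=16: ✗
call_id=17: ✓ → 166
call_id=18: ✗
sale_sum = 50 + 80 + 48 + 536 + 477 + 544 + 166 = 1901
—
[a2_sum: agent IN ('A2', 'A3')]
call_id=5: ✗
call_id=6: ✓ → 382
call_id=7: ✓ → 160
call_id=8: ✓ → 80
call_id=9: ✗
call_id=10: ✗
call_id=11: ✗
call_id=12: ✓ → 477
call_id=13: ✗
call_id=14: ✗
call_id=15: ✗
call_id=16: ✓ → 432
call_id=17: ✗
call_id=18: ✓ → 130
a2_sum = 382 + 160 + 80 + 477 + 432 + 130 = 1661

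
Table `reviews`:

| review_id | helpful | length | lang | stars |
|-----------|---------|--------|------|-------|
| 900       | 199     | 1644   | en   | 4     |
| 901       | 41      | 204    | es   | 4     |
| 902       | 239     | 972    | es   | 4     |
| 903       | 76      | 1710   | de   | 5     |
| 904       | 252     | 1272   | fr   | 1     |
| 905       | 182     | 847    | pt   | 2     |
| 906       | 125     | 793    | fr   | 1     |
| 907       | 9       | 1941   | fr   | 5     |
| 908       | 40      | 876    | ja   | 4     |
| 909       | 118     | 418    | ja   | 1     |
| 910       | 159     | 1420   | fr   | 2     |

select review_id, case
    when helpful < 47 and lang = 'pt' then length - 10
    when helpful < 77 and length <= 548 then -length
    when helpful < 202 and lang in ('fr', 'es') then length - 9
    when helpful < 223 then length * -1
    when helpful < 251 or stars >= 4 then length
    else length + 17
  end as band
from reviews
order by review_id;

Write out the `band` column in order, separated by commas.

review_id=900: helpful < 223 → -1644
review_id=901: helpful < 77 and length <= 548 → -204
review_id=902: helpful < 251 or stars >= 4 → 972
review_id=903: helpful < 223 → -1710
review_id=904: ELSE → 1289
review_id=905: helpful < 223 → -847
review_id=906: helpful < 202 and lang in ('fr', 'es') → 784
review_id=907: helpful < 202 and lang in ('fr', 'es') → 1932
review_id=908: helpful < 223 → -876
review_id=909: helpful < 223 → -418
review_id=910: helpful < 202 and lang in ('fr', 'es') → 1411

-1644, -204, 972, -1710, 1289, -847, 784, 1932, -876, -418, 1411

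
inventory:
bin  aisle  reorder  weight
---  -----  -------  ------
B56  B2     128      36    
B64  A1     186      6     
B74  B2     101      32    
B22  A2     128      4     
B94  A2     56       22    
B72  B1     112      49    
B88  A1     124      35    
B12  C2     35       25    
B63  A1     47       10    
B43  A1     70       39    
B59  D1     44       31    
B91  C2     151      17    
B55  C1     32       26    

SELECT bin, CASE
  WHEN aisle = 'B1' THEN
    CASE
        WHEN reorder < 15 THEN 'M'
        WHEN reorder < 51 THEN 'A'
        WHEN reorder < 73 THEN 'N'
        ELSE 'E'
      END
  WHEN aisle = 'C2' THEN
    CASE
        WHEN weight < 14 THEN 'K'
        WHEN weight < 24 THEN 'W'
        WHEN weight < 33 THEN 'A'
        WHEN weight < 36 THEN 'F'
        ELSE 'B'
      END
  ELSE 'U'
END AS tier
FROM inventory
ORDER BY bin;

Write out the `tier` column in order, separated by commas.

A, U, U, U, U, U, U, U, E, U, U, W, U

bin=B12: aisle='C2' → inner[weight < 33] → A
bin=B22: aisle='A2' → outer ELSE → U
bin=B43: aisle='A1' → outer ELSE → U
bin=B55: aisle='C1' → outer ELSE → U
bin=B56: aisle='B2' → outer ELSE → U
bin=B59: aisle='D1' → outer ELSE → U
bin=B63: aisle='A1' → outer ELSE → U
bin=B64: aisle='A1' → outer ELSE → U
bin=B72: aisle='B1' → inner[ELSE] → E
bin=B74: aisle='B2' → outer ELSE → U
bin=B88: aisle='A1' → outer ELSE → U
bin=B91: aisle='C2' → inner[weight < 24] → W
bin=B94: aisle='A2' → outer ELSE → U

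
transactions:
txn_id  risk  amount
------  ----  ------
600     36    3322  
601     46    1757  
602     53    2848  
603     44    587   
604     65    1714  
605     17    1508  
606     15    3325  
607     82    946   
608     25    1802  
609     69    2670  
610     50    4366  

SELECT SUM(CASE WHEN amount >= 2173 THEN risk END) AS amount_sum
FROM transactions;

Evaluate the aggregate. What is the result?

223

txn_id=600: ✓ → 36
txn_id=601: ✗
txn_id=602: ✓ → 53
txn_id=603: ✗
txn_id=604: ✗
txn_id=605: ✗
txn_id=606: ✓ → 15
txn_id=607: ✗
txn_id=608: ✗
txn_id=609: ✓ → 69
txn_id=610: ✓ → 50
amount_sum = 36 + 53 + 15 + 69 + 50 = 223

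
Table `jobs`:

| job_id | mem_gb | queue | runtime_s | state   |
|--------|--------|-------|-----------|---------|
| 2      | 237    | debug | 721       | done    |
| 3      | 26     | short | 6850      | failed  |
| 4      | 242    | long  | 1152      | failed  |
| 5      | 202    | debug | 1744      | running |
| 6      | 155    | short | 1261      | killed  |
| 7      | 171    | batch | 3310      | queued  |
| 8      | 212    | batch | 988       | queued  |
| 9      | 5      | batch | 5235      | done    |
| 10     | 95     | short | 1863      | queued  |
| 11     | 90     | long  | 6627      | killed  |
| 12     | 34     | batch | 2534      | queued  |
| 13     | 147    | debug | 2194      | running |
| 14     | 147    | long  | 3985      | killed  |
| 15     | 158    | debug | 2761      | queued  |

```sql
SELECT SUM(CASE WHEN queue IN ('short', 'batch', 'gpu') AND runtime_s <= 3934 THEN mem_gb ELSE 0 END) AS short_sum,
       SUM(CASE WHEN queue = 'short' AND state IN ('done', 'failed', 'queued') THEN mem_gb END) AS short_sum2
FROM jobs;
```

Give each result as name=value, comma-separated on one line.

short_sum=667, short_sum2=121

[short_sum: queue IN ('short', 'batch', 'gpu') AND runtime_s <= 3934]
job_id=2: ✗
job_id=3: ✗
job_id=4: ✗
job_id=5: ✗
job_id=6: ✓ → 155
job_id=7: ✓ → 171
job_id=8: ✓ → 212
job_id=9: ✗
job_id=10: ✓ → 95
job_id=11: ✗
job_id=12: ✓ → 34
job_id=13: ✗
job_id=14: ✗
job_id=15: ✗
short_sum = 155 + 171 + 212 + 95 + 34 = 667
—
[short_sum2: queue = 'short' AND state IN ('done', 'failed', 'queued')]
job_id=2: ✗
job_id=3: ✓ → 26
job_id=4: ✗
job_id=5: ✗
job_id=6: ✗
job_id=7: ✗
job_id=8: ✗
job_id=9: ✗
job_id=10: ✓ → 95
job_id=11: ✗
job_id=12: ✗
job_id=13: ✗
job_id=14: ✗
job_id=15: ✗
short_sum2 = 26 + 95 = 121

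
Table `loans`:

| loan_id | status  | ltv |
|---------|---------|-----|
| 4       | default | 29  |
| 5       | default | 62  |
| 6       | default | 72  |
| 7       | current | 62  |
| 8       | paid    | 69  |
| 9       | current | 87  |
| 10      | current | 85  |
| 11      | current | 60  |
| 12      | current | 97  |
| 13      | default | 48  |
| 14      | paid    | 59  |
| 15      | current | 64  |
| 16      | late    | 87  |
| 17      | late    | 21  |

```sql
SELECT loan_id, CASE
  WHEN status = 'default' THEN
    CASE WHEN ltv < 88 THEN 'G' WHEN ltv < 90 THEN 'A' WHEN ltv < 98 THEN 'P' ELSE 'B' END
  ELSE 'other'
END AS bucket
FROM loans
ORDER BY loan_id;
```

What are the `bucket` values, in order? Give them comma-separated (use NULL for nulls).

G, G, G, other, other, other, other, other, other, G, other, other, other, other

loan_id=4: status='default' → inner[ltv < 88] → G
loan_id=5: status='default' → inner[ltv < 88] → G
loan_id=6: status='default' → inner[ltv < 88] → G
loan_id=7: status='current' → outer ELSE → other
loan_id=8: status='paid' → outer ELSE → other
loan_id=9: status='current' → outer ELSE → other
loan_id=10: status='current' → outer ELSE → other
loan_id=11: status='current' → outer ELSE → other
loan_id=12: status='current' → outer ELSE → other
loan_id=13: status='default' → inner[ltv < 88] → G
loan_id=14: status='paid' → outer ELSE → other
loan_id=15: status='current' → outer ELSE → other
loan_id=16: status='late' → outer ELSE → other
loan_id=17: status='late' → outer ELSE → other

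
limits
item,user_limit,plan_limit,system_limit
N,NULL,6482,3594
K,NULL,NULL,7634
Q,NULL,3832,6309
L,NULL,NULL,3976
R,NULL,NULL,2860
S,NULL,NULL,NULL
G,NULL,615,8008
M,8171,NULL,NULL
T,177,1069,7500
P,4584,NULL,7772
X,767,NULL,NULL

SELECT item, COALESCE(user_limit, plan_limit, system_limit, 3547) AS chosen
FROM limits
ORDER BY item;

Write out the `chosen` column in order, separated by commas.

item=G: user_limit=NULL, plan_limit=615 → 615
item=K: user_limit=NULL, plan_limit=NULL, system_limit=7634 → 7634
item=L: user_limit=NULL, plan_limit=NULL, system_limit=3976 → 3976
item=M: user_limit=8171 → 8171
item=N: user_limit=NULL, plan_limit=6482 → 6482
item=P: user_limit=4584 → 4584
item=Q: user_limit=NULL, plan_limit=3832 → 3832
item=R: user_limit=NULL, plan_limit=NULL, system_limit=2860 → 2860
item=S: user_limit=NULL, plan_limit=NULL, system_limit=NULL, → literal 3547 → 3547
item=T: user_limit=177 → 177
item=X: user_limit=767 → 767

615, 7634, 3976, 8171, 6482, 4584, 3832, 2860, 3547, 177, 767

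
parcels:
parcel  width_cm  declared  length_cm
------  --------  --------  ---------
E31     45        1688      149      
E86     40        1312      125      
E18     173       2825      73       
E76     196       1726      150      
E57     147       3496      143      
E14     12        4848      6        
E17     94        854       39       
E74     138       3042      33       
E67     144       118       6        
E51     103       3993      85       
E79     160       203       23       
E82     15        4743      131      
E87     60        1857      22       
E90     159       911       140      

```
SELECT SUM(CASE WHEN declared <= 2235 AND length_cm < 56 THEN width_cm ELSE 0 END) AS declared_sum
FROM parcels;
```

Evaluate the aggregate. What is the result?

parcel=E31: ✗
parcel=E86: ✗
parcel=E18: ✗
parcel=E76: ✗
parcel=E57: ✗
parcel=E14: ✗
parcel=E17: ✓ → 94
parcel=E74: ✗
parcel=E67: ✓ → 144
parcel=E51: ✗
parcel=E79: ✓ → 160
parcel=E82: ✗
parcel=E87: ✓ → 60
parcel=E90: ✗
declared_sum = 94 + 144 + 160 + 60 = 458

458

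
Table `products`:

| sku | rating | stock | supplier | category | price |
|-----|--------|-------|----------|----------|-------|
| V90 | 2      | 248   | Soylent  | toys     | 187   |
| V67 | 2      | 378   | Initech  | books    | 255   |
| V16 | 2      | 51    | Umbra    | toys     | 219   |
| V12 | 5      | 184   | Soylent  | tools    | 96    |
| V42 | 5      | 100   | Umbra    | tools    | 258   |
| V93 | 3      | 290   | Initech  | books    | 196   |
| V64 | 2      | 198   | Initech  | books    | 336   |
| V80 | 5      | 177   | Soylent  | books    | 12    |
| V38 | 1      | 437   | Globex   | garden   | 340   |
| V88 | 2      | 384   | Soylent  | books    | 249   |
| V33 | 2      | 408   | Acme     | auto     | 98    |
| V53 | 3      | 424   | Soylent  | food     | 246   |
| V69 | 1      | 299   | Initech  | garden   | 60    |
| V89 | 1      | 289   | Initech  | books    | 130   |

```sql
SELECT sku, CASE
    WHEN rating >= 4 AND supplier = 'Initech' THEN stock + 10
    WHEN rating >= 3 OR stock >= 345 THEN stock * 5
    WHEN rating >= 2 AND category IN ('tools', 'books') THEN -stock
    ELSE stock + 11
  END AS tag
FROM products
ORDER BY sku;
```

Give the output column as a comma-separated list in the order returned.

920, 62, 2040, 2185, 500, 2120, -198, 1890, 310, 885, 1920, 300, 259, 1450

sku=V12: rating >= 3 OR stock >= 345 → 920
sku=V16: ELSE → 62
sku=V33: rating >= 3 OR stock >= 345 → 2040
sku=V38: rating >= 3 OR stock >= 345 → 2185
sku=V42: rating >= 3 OR stock >= 345 → 500
sku=V53: rating >= 3 OR stock >= 345 → 2120
sku=V64: rating >= 2 AND category IN ('tools', 'books') → -198
sku=V67: rating >= 3 OR stock >= 345 → 1890
sku=V69: ELSE → 310
sku=V80: rating >= 3 OR stock >= 345 → 885
sku=V88: rating >= 3 OR stock >= 345 → 1920
sku=V89: ELSE → 300
sku=V90: ELSE → 259
sku=V93: rating >= 3 OR stock >= 345 → 1450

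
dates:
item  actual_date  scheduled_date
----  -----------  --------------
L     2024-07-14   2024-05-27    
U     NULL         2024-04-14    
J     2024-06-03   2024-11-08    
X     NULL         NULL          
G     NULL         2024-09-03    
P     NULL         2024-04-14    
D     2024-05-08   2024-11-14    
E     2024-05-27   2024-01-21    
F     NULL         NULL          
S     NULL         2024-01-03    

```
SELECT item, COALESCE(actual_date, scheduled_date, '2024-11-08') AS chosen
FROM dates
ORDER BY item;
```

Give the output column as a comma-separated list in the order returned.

2024-05-08, 2024-05-27, 2024-11-08, 2024-09-03, 2024-06-03, 2024-07-14, 2024-04-14, 2024-01-03, 2024-04-14, 2024-11-08

item=D: actual_date=2024-05-08 → 2024-05-08
item=E: actual_date=2024-05-27 → 2024-05-27
item=F: actual_date=NULL, scheduled_date=NULL, → literal 2024-11-08 → 2024-11-08
item=G: actual_date=NULL, scheduled_date=2024-09-03 → 2024-09-03
item=J: actual_date=2024-06-03 → 2024-06-03
item=L: actual_date=2024-07-14 → 2024-07-14
item=P: actual_date=NULL, scheduled_date=2024-04-14 → 2024-04-14
item=S: actual_date=NULL, scheduled_date=2024-01-03 → 2024-01-03
item=U: actual_date=NULL, scheduled_date=2024-04-14 → 2024-04-14
item=X: actual_date=NULL, scheduled_date=NULL, → literal 2024-11-08 → 2024-11-08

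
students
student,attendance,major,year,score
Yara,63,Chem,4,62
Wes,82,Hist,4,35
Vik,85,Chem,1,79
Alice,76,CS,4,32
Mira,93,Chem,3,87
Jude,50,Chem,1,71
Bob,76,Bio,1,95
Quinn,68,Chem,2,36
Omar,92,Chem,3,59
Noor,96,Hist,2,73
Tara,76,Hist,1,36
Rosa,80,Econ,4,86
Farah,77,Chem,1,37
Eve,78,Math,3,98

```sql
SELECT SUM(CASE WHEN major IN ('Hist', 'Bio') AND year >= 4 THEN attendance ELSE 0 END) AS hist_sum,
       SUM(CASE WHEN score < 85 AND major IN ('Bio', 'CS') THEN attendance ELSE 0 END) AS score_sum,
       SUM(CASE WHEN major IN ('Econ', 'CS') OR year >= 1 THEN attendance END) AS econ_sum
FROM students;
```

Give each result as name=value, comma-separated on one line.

hist_sum=82, score_sum=76, econ_sum=1092

[hist_sum: major IN ('Hist', 'Bio') AND year >= 4]
student=Yara: ✗
student=Wes: ✓ → 82
student=Vik: ✗
student=Alice: ✗
student=Mira: ✗
student=Jude: ✗
student=Bob: ✗
student=Quinn: ✗
student=Omar: ✗
student=Noor: ✗
student=Tara: ✗
student=Rosa: ✗
student=Farah: ✗
student=Eve: ✗
hist_sum = 82
—
[score_sum: score < 85 AND major IN ('Bio', 'CS')]
student=Yara: ✗
student=Wes: ✗
student=Vik: ✗
student=Alice: ✓ → 76
student=Mira: ✗
student=Jude: ✗
student=Bob: ✗
student=Quinn: ✗
student=Omar: ✗
student=Noor: ✗
student=Tara: ✗
student=Rosa: ✗
student=Farah: ✗
student=Eve: ✗
score_sum = 76
—
[econ_sum: major IN ('Econ', 'CS') OR year >= 1]
student=Yara: ✓ → 63
student=Wes: ✓ → 82
student=Vik: ✓ → 85
student=Alice: ✓ → 76
student=Mira: ✓ → 93
student=Jude: ✓ → 50
student=Bob: ✓ → 76
student=Quinn: ✓ → 68
student=Omar: ✓ → 92
student=Noor: ✓ → 96
student=Tara: ✓ → 76
student=Rosa: ✓ → 80
student=Farah: ✓ → 77
student=Eve: ✓ → 78
econ_sum = 63 + 82 + 85 + 76 + 93 + 50 + 76 + 68 + 92 + 96 + 76 + 80 + 77 + 78 = 1092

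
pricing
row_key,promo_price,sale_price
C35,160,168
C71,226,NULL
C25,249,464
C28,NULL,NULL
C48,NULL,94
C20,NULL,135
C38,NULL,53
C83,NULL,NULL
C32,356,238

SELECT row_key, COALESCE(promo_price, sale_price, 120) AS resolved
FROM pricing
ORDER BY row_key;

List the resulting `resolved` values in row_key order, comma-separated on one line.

row_key=C20: promo_price=NULL, sale_price=135 → 135
row_key=C25: promo_price=249 → 249
row_key=C28: promo_price=NULL, sale_price=NULL, → literal 120 → 120
row_key=C32: promo_price=356 → 356
row_key=C35: promo_price=160 → 160
row_key=C38: promo_price=NULL, sale_price=53 → 53
row_key=C48: promo_price=NULL, sale_price=94 → 94
row_key=C71: promo_price=226 → 226
row_key=C83: promo_price=NULL, sale_price=NULL, → literal 120 → 120

135, 249, 120, 356, 160, 53, 94, 226, 120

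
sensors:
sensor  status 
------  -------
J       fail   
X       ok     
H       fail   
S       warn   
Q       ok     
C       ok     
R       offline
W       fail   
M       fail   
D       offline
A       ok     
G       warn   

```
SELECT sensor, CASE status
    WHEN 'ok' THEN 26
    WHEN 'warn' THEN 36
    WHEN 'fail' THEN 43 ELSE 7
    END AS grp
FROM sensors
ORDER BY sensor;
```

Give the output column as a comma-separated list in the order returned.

26, 26, 7, 36, 43, 43, 43, 26, 7, 36, 43, 26

sensor=A: status='ok' → 26
sensor=C: status='ok' → 26
sensor=D: ELSE → 7
sensor=G: status='warn' → 36
sensor=H: status='fail' → 43
sensor=J: status='fail' → 43
sensor=M: status='fail' → 43
sensor=Q: status='ok' → 26
sensor=R: ELSE → 7
sensor=S: status='warn' → 36
sensor=W: status='fail' → 43
sensor=X: status='ok' → 26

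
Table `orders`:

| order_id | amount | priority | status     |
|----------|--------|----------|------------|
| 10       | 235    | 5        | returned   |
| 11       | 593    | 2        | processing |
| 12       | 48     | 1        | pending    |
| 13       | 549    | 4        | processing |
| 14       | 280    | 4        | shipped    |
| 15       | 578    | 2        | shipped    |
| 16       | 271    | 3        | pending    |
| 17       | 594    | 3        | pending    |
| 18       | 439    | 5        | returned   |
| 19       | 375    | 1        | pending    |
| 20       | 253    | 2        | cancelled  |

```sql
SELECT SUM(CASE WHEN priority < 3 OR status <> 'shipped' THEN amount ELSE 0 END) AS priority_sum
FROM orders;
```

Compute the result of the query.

order_id=10: ✓ → 235
order_id=11: ✓ → 593
order_id=12: ✓ → 48
order_id=13: ✓ → 549
order_id=14: ✗
order_id=15: ✓ → 578
order_id=16: ✓ → 271
order_id=17: ✓ → 594
order_id=18: ✓ → 439
order_id=19: ✓ → 375
order_id=20: ✓ → 253
priority_sum = 235 + 593 + 48 + 549 + 578 + 271 + 594 + 439 + 375 + 253 = 3935

3935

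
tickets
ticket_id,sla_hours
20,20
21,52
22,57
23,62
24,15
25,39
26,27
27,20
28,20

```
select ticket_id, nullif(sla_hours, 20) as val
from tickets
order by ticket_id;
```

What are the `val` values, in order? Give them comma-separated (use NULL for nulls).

ticket_id=20: sla_hours=20 vs 20: equal → NULL
ticket_id=21: sla_hours=52 vs 20: differ → 52
ticket_id=22: sla_hours=57 vs 20: differ → 57
ticket_id=23: sla_hours=62 vs 20: differ → 62
ticket_id=24: sla_hours=15 vs 20: differ → 15
ticket_id=25: sla_hours=39 vs 20: differ → 39
ticket_id=26: sla_hours=27 vs 20: differ → 27
ticket_id=27: sla_hours=20 vs 20: equal → NULL
ticket_id=28: sla_hours=20 vs 20: equal → NULL

NULL, 52, 57, 62, 15, 39, 27, NULL, NULL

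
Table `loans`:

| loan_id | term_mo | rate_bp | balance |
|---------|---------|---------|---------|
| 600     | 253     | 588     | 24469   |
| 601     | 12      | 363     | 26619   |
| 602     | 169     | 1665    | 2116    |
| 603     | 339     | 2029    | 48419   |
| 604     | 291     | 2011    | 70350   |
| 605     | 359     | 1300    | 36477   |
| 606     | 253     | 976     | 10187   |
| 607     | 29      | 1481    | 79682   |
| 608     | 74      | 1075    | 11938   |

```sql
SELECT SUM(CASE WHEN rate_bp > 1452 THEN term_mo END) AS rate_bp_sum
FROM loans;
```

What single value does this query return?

828

loan_id=600: ✗
loan_id=601: ✗
loan_id=602: ✓ → 169
loan_id=603: ✓ → 339
loan_id=604: ✓ → 291
loan_id=605: ✗
loan_id=606: ✗
loan_id=607: ✓ → 29
loan_id=608: ✗
rate_bp_sum = 169 + 339 + 291 + 29 = 828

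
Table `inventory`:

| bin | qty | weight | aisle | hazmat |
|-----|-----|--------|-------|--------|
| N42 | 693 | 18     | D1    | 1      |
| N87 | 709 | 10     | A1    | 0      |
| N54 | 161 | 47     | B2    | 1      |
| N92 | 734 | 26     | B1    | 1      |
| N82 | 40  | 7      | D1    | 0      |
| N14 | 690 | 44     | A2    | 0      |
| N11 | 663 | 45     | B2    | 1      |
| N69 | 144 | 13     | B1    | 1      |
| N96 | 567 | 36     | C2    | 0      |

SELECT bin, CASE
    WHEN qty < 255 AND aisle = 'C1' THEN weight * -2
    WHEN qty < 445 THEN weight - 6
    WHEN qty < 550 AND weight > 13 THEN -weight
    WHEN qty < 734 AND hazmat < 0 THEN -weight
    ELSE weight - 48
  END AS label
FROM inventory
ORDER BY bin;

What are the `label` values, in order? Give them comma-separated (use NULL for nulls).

bin=N11: ELSE → -3
bin=N14: ELSE → -4
bin=N42: ELSE → -30
bin=N54: qty < 445 → 41
bin=N69: qty < 445 → 7
bin=N82: qty < 445 → 1
bin=N87: ELSE → -38
bin=N92: ELSE → -22
bin=N96: ELSE → -12

-3, -4, -30, 41, 7, 1, -38, -22, -12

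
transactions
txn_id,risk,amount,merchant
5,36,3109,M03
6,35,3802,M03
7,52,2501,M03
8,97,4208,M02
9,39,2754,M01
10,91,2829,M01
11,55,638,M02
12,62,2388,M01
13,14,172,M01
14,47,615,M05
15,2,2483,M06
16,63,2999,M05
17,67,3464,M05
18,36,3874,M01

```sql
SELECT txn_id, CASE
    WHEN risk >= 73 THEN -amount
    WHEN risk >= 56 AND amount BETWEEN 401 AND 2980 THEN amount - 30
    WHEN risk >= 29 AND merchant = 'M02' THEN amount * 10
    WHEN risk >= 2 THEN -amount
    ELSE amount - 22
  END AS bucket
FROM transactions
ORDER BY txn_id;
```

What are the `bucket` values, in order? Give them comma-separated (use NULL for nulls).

txn_id=5: risk >= 2 → -3109
txn_id=6: risk >= 2 → -3802
txn_id=7: risk >= 2 → -2501
txn_id=8: risk >= 73 → -4208
txn_id=9: risk >= 2 → -2754
txn_id=10: risk >= 73 → -2829
txn_id=11: risk >= 29 AND merchant = 'M02' → 6380
txn_id=12: risk >= 56 AND amount BETWEEN 401 AND 2980 → 2358
txn_id=13: risk >= 2 → -172
txn_id=14: risk >= 2 → -615
txn_id=15: risk >= 2 → -2483
txn_id=16: risk >= 2 → -2999
txn_id=17: risk >= 2 → -3464
txn_id=18: risk >= 2 → -3874

-3109, -3802, -2501, -4208, -2754, -2829, 6380, 2358, -172, -615, -2483, -2999, -3464, -3874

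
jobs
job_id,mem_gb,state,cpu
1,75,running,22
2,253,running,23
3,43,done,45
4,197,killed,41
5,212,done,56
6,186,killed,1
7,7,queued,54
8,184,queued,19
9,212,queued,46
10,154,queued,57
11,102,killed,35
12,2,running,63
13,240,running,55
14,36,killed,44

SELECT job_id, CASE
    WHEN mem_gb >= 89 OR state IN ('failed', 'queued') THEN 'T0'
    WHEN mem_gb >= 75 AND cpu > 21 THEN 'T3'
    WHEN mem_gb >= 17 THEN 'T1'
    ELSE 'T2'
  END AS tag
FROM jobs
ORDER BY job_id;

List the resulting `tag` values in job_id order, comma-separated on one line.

job_id=1: mem_gb >= 75 AND cpu > 21 → T3
job_id=2: mem_gb >= 89 OR state IN ('failed', 'queued') → T0
job_id=3: mem_gb >= 17 → T1
job_id=4: mem_gb >= 89 OR state IN ('failed', 'queued') → T0
job_id=5: mem_gb >= 89 OR state IN ('failed', 'queued') → T0
job_id=6: mem_gb >= 89 OR state IN ('failed', 'queued') → T0
job_id=7: mem_gb >= 89 OR state IN ('failed', 'queued') → T0
job_id=8: mem_gb >= 89 OR state IN ('failed', 'queued') → T0
job_id=9: mem_gb >= 89 OR state IN ('failed', 'queued') → T0
job_id=10: mem_gb >= 89 OR state IN ('failed', 'queued') → T0
job_id=11: mem_gb >= 89 OR state IN ('failed', 'queued') → T0
job_id=12: ELSE → T2
job_id=13: mem_gb >= 89 OR state IN ('failed', 'queued') → T0
job_id=14: mem_gb >= 17 → T1

T3, T0, T1, T0, T0, T0, T0, T0, T0, T0, T0, T2, T0, T1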